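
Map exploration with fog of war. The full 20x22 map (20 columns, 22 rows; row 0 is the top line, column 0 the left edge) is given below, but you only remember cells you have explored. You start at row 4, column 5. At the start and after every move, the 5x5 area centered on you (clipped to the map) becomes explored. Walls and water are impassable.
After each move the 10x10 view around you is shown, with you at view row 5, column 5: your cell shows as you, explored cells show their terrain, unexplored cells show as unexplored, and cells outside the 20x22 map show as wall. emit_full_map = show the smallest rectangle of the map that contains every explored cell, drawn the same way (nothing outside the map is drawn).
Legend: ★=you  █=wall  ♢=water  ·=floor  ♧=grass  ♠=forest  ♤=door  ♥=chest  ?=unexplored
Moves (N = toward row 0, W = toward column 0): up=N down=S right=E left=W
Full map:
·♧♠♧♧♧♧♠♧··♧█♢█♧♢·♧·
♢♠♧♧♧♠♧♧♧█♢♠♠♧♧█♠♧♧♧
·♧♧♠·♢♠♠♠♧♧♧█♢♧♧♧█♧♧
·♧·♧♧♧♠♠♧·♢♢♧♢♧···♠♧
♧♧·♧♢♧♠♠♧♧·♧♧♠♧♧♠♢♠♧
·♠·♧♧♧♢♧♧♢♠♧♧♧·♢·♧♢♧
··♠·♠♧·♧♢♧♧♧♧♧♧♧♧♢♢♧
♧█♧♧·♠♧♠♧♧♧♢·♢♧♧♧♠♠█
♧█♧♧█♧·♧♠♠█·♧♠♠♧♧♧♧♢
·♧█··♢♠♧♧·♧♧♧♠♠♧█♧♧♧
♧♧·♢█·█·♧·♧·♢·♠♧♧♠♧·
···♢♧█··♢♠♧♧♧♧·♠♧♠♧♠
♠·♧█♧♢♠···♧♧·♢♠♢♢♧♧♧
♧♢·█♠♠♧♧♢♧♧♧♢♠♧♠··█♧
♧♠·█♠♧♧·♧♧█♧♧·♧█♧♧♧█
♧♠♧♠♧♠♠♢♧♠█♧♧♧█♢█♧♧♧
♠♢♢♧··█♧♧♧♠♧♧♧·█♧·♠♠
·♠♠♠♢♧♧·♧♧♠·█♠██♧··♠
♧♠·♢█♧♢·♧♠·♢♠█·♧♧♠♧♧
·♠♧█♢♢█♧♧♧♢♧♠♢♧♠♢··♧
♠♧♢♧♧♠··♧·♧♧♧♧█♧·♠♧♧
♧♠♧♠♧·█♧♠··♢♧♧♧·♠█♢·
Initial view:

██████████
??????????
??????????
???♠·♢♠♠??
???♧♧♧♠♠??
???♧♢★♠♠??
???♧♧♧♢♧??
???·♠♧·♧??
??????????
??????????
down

??????????
??????????
???♠·♢♠♠??
???♧♧♧♠♠??
???♧♢♧♠♠??
???♧♧★♢♧??
???·♠♧·♧??
???♧·♠♧♠??
??????????
??????????

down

??????????
???♠·♢♠♠??
???♧♧♧♠♠??
???♧♢♧♠♠??
???♧♧♧♢♧??
???·♠★·♧??
???♧·♠♧♠??
???♧█♧·♧??
??????????
??????????

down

???♠·♢♠♠??
???♧♧♧♠♠??
???♧♢♧♠♠??
???♧♧♧♢♧??
???·♠♧·♧??
???♧·★♧♠??
???♧█♧·♧??
???··♢♠♧??
??????????
??????????

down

???♧♧♧♠♠??
???♧♢♧♠♠??
???♧♧♧♢♧??
???·♠♧·♧??
???♧·♠♧♠??
???♧█★·♧??
???··♢♠♧??
???♢█·█·??
??????????
??????????

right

??♧♧♧♠♠???
??♧♢♧♠♠???
??♧♧♧♢♧???
??·♠♧·♧♢??
??♧·♠♧♠♧??
??♧█♧★♧♠??
??··♢♠♧♧??
??♢█·█·♧??
??????????
??????????

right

?♧♧♧♠♠????
?♧♢♧♠♠????
?♧♧♧♢♧????
?·♠♧·♧♢♧??
?♧·♠♧♠♧♧??
?♧█♧·★♠♠??
?··♢♠♧♧·??
?♢█·█·♧·??
??????????
??????????

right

♧♧♧♠♠?????
♧♢♧♠♠?????
♧♧♧♢♧?????
·♠♧·♧♢♧♧??
♧·♠♧♠♧♧♧??
♧█♧·♧★♠█??
··♢♠♧♧·♧??
♢█·█·♧·♧??
??????????
??????????

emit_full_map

♠·♢♠♠???
♧♧♧♠♠???
♧♢♧♠♠???
♧♧♧♢♧???
·♠♧·♧♢♧♧
♧·♠♧♠♧♧♧
♧█♧·♧★♠█
··♢♠♧♧·♧
♢█·█·♧·♧

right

♧♧♠♠??????
♢♧♠♠??????
♧♧♢♧??????
♠♧·♧♢♧♧♧??
·♠♧♠♧♧♧♢??
█♧·♧♠★█·??
·♢♠♧♧·♧♧??
█·█·♧·♧·??
??????????
??????????

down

♢♧♠♠??????
♧♧♢♧??????
♠♧·♧♢♧♧♧??
·♠♧♠♧♧♧♢??
█♧·♧♠♠█·??
·♢♠♧♧★♧♧??
█·█·♧·♧·??
???·♢♠♧♧??
??????????
??????????

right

♧♠♠???????
♧♢♧???????
♧·♧♢♧♧♧???
♠♧♠♧♧♧♢·??
♧·♧♠♠█·♧??
♢♠♧♧·★♧♧??
·█·♧·♧·♢??
??·♢♠♧♧♧??
??????????
??????????

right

♠♠????????
♢♧????????
·♧♢♧♧♧????
♧♠♧♧♧♢·♢??
·♧♠♠█·♧♠??
♠♧♧·♧★♧♠??
█·♧·♧·♢·??
?·♢♠♧♧♧♧??
??????????
??????????

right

♠?????????
♧?????????
♧♢♧♧♧?????
♠♧♧♧♢·♢♧??
♧♠♠█·♧♠♠??
♧♧·♧♧★♠♠??
·♧·♧·♢·♠??
·♢♠♧♧♧♧·??
??????????
??????????

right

??????????
??????????
♢♧♧♧??????
♧♧♧♢·♢♧♧??
♠♠█·♧♠♠♧??
♧·♧♧♧★♠♧??
♧·♧·♢·♠♧??
♢♠♧♧♧♧·♠??
??????????
??????????

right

??????????
??????????
♧♧♧???????
♧♧♢·♢♧♧♧??
♠█·♧♠♠♧♧??
·♧♧♧♠★♧█??
·♧·♢·♠♧♧??
♠♧♧♧♧·♠♧??
??????????
??????????

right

??????????
??????????
♧♧????????
♧♢·♢♧♧♧♠??
█·♧♠♠♧♧♧??
♧♧♧♠♠★█♧??
♧·♢·♠♧♧♠??
♧♧♧♧·♠♧♠??
??????????
??????????

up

??????????
??????????
??????????
♧♧?♧♧♧♧♢??
♧♢·♢♧♧♧♠??
█·♧♠♠★♧♧??
♧♧♧♠♠♧█♧??
♧·♢·♠♧♧♠??
♧♧♧♧·♠♧♠??
??????????

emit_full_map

♠·♢♠♠??????????
♧♧♧♠♠??????????
♧♢♧♠♠??????????
♧♧♧♢♧??????????
·♠♧·♧♢♧♧♧?♧♧♧♧♢
♧·♠♧♠♧♧♧♢·♢♧♧♧♠
♧█♧·♧♠♠█·♧♠♠★♧♧
··♢♠♧♧·♧♧♧♠♠♧█♧
♢█·█·♧·♧·♢·♠♧♧♠
????·♢♠♧♧♧♧·♠♧♠

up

??????????
??????????
??????????
???♧·♢·♧??
♧♧?♧♧♧♧♢??
♧♢·♢♧★♧♠??
█·♧♠♠♧♧♧??
♧♧♧♠♠♧█♧??
♧·♢·♠♧♧♠??
♧♧♧♧·♠♧♠??

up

??????????
??????????
??????????
???♠♧♧♠♢??
???♧·♢·♧??
♧♧?♧♧★♧♢??
♧♢·♢♧♧♧♠??
█·♧♠♠♧♧♧??
♧♧♧♠♠♧█♧??
♧·♢·♠♧♧♠??

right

?????????█
?????????█
?????????█
??♠♧♧♠♢♠?█
??♧·♢·♧♢?█
♧?♧♧♧★♢♢?█
♢·♢♧♧♧♠♠?█
·♧♠♠♧♧♧♧?█
♧♧♠♠♧█♧??█
·♢·♠♧♧♠??█

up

?????????█
?????????█
?????????█
???♧···♠?█
??♠♧♧♠♢♠?█
??♧·♢★♧♢?█
♧?♧♧♧♧♢♢?█
♢·♢♧♧♧♠♠?█
·♧♠♠♧♧♧♧?█
♧♧♠♠♧█♧??█

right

????????██
????????██
????????██
??♧···♠♧██
?♠♧♧♠♢♠♧██
?♧·♢·★♢♧██
?♧♧♧♧♢♢♧██
·♢♧♧♧♠♠███
♧♠♠♧♧♧♧?██
♧♠♠♧█♧??██

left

?????????█
?????????█
?????????█
???♧···♠♧█
??♠♧♧♠♢♠♧█
??♧·♢★♧♢♧█
♧?♧♧♧♧♢♢♧█
♢·♢♧♧♧♠♠██
·♧♠♠♧♧♧♧?█
♧♧♠♠♧█♧??█

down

?????????█
?????????█
???♧···♠♧█
??♠♧♧♠♢♠♧█
??♧·♢·♧♢♧█
♧?♧♧♧★♢♢♧█
♢·♢♧♧♧♠♠██
·♧♠♠♧♧♧♧?█
♧♧♠♠♧█♧??█
·♢·♠♧♧♠??█

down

?????????█
???♧···♠♧█
??♠♧♧♠♢♠♧█
??♧·♢·♧♢♧█
♧?♧♧♧♧♢♢♧█
♢·♢♧♧★♠♠██
·♧♠♠♧♧♧♧?█
♧♧♠♠♧█♧♧?█
·♢·♠♧♧♠??█
♧♧♧·♠♧♠??█

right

????????██
??♧···♠♧██
?♠♧♧♠♢♠♧██
?♧·♢·♧♢♧██
?♧♧♧♧♢♢♧██
·♢♧♧♧★♠███
♧♠♠♧♧♧♧♢██
♧♠♠♧█♧♧♧██
♢·♠♧♧♠??██
♧♧·♠♧♠??██

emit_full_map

♠·♢♠♠????????????
♧♧♧♠♠??????♧···♠♧
♧♢♧♠♠?????♠♧♧♠♢♠♧
♧♧♧♢♧?????♧·♢·♧♢♧
·♠♧·♧♢♧♧♧?♧♧♧♧♢♢♧
♧·♠♧♠♧♧♧♢·♢♧♧♧★♠█
♧█♧·♧♠♠█·♧♠♠♧♧♧♧♢
··♢♠♧♧·♧♧♧♠♠♧█♧♧♧
♢█·█·♧·♧·♢·♠♧♧♠??
????·♢♠♧♧♧♧·♠♧♠??


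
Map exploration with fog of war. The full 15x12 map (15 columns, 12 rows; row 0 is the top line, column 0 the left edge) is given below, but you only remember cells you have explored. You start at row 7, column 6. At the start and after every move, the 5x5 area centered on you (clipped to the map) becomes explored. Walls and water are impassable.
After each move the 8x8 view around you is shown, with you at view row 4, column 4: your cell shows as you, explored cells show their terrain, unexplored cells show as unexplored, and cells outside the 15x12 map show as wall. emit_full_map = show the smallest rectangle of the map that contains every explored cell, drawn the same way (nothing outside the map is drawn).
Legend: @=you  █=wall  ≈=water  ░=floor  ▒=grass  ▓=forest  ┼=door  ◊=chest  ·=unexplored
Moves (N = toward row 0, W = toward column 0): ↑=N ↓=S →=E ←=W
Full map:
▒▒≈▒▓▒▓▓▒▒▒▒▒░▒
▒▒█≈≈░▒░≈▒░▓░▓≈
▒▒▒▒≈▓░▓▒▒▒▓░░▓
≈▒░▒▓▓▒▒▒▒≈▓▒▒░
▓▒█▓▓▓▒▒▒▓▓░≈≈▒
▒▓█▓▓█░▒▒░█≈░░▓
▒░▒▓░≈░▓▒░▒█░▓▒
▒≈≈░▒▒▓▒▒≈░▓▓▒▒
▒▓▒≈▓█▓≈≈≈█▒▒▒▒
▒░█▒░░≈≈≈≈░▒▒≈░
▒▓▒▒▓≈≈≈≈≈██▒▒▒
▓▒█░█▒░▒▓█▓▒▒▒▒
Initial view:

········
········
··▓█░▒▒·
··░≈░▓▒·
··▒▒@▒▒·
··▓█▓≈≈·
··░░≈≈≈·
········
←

········
········
··▓▓█░▒▒
··▓░≈░▓▒
··░▒@▓▒▒
··≈▓█▓≈≈
··▒░░≈≈≈
········

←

········
········
··█▓▓█░▒
··▒▓░≈░▓
··≈░@▒▓▒
··▒≈▓█▓≈
··█▒░░≈≈
········

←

█·······
█·······
█·▓█▓▓█░
█·░▒▓░≈░
█·≈≈@▒▒▓
█·▓▒≈▓█▓
█·░█▒░░≈
█·······

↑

█·······
█·······
█·▒█▓▓▓·
█·▓█▓▓█░
█·░▒@░≈░
█·≈≈░▒▒▓
█·▓▒≈▓█▓
█·░█▒░░≈

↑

█·······
█·······
█·▒░▒▓▓·
█·▒█▓▓▓·
█·▓█@▓█░
█·░▒▓░≈░
█·≈≈░▒▒▓
█·▓▒≈▓█▓

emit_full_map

▒░▒▓▓···
▒█▓▓▓···
▓█@▓█░▒▒
░▒▓░≈░▓▒
≈≈░▒▒▓▒▒
▓▒≈▓█▓≈≈
░█▒░░≈≈≈

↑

█·······
█·······
█·▒▒▒≈▓·
█·▒░▒▓▓·
█·▒█@▓▓·
█·▓█▓▓█░
█·░▒▓░≈░
█·≈≈░▒▒▓

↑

████████
█·······
█·▒█≈≈░·
█·▒▒▒≈▓·
█·▒░@▓▓·
█·▒█▓▓▓·
█·▓█▓▓█░
█·░▒▓░≈░

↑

████████
████████
█·▒≈▒▓▒·
█·▒█≈≈░·
█·▒▒@≈▓·
█·▒░▒▓▓·
█·▒█▓▓▓·
█·▓█▓▓█░

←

████████
████████
██▒▒≈▒▓▒
██▒▒█≈≈░
██▒▒@▒≈▓
██≈▒░▒▓▓
██▓▒█▓▓▓
██·▓█▓▓█

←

████████
████████
███▒▒≈▒▓
███▒▒█≈≈
███▒@▒▒≈
███≈▒░▒▓
███▓▒█▓▓
███·▓█▓▓

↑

████████
████████
████████
███▒▒≈▒▓
███▒@█≈≈
███▒▒▒▒≈
███≈▒░▒▓
███▓▒█▓▓

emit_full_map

▒▒≈▒▓▒···
▒@█≈≈░···
▒▒▒▒≈▓···
≈▒░▒▓▓···
▓▒█▓▓▓···
·▓█▓▓█░▒▒
·░▒▓░≈░▓▒
·≈≈░▒▒▓▒▒
·▓▒≈▓█▓≈≈
·░█▒░░≈≈≈


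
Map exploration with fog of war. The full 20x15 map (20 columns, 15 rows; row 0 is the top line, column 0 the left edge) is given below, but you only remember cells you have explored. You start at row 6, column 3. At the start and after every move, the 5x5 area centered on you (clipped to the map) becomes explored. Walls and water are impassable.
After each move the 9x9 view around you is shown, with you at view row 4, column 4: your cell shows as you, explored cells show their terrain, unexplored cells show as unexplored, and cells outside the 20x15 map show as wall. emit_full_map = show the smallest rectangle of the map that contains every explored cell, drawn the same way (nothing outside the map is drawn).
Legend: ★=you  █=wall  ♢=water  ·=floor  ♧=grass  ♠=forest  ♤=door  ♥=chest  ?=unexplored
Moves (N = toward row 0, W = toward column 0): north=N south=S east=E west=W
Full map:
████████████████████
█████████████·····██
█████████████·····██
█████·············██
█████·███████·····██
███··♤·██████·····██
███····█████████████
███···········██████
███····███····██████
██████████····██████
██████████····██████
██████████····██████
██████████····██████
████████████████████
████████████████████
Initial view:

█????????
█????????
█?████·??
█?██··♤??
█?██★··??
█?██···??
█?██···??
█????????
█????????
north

█????????
█????????
█?████·??
█?████·??
█?██★·♤??
█?██···??
█?██···??
█?██···??
█????????

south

█????????
█?████·??
█?████·??
█?██··♤??
█?██★··??
█?██···??
█?██···??
█????????
█????????

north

█????????
█????????
█?████·??
█?████·??
█?██★·♤??
█?██···??
█?██···??
█?██···??
█????????

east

?????????
?????????
?████··??
?████·█??
?██·★♤·??
?██····??
?██····??
?██···???
?????????

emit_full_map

████··
████·█
██·★♤·
██····
██····
██···?

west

█????????
█????????
█?████··?
█?████·█?
█?██★·♤·?
█?██····?
█?██····?
█?██···??
█????????

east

?????????
?????????
?████··??
?████·█??
?██·★♤·??
?██····??
?██····??
?██···???
?????????

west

█????????
█????????
█?████··?
█?████·█?
█?██★·♤·?
█?██····?
█?██····?
█?██···??
█????????


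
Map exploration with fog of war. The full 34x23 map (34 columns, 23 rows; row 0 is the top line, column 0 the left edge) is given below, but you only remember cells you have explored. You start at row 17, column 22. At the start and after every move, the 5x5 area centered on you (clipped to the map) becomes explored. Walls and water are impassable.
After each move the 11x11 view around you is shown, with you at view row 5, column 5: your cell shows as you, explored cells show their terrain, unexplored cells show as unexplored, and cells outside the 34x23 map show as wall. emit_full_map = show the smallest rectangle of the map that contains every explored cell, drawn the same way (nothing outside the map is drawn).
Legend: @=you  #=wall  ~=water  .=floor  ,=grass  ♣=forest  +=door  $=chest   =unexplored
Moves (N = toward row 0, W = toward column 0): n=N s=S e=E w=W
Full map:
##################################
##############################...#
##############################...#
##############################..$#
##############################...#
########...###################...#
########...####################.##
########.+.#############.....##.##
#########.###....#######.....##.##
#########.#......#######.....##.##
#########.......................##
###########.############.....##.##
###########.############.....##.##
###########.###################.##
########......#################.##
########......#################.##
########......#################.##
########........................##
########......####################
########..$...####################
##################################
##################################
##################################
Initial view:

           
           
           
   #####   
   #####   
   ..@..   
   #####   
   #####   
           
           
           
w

           
           
           
   ######  
   ######  
   ..@...  
   ######  
   ######  
           
           
           

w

           
           
           
   ####### 
   ####### 
   ..@.... 
   ####### 
   ####### 
           
           
           

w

           
           
           
   ########
   ########
   ..@.....
   ########
   ########
           
           
           

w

           
           
           
   ########
   ########
   ..@.....
   ########
   ########
           
           
           


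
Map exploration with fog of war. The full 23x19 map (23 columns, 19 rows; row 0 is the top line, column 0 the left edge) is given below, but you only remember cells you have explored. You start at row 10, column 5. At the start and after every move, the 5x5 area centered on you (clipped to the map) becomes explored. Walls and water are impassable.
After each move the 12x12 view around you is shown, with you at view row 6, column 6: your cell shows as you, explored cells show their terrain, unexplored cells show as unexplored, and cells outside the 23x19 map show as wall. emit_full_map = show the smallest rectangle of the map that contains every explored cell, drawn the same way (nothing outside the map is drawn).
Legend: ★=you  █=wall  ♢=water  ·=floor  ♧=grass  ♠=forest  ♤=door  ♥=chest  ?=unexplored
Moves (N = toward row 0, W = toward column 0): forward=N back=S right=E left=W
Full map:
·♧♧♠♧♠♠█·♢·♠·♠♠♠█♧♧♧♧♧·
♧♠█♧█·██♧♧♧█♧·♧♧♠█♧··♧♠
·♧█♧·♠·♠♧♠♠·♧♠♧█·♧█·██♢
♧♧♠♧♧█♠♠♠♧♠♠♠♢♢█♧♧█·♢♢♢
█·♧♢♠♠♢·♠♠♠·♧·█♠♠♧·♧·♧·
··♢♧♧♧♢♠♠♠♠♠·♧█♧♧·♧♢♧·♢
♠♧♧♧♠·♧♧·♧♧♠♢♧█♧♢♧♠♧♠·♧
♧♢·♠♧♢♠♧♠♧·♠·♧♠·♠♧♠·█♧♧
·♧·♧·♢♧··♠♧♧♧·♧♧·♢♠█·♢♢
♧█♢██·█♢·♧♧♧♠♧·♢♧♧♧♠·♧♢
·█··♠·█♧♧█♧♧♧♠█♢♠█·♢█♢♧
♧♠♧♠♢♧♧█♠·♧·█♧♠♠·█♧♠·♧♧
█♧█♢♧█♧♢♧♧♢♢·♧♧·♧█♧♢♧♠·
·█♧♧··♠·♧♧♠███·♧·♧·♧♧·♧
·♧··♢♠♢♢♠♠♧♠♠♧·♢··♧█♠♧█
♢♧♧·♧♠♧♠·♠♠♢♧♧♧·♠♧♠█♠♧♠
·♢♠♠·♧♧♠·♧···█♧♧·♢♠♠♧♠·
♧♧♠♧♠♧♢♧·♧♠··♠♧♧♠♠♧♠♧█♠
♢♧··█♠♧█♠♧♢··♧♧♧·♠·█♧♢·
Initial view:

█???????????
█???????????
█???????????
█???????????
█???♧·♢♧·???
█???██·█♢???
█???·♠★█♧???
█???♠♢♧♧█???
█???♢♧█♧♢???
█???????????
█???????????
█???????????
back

█???????????
█???????????
█???????????
█???♧·♢♧·???
█???██·█♢???
█???·♠·█♧???
█???♠♢★♧█???
█???♢♧█♧♢???
█???♧··♠·???
█???????????
█???????????
█???????????

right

????????????
????????????
????????????
???♧·♢♧·????
???██·█♢·???
???·♠·█♧♧???
???♠♢♧★█♠???
???♢♧█♧♢♧???
???♧··♠·♧???
????????????
????????????
????????????

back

????????????
????????????
???♧·♢♧·????
???██·█♢·???
???·♠·█♧♧???
???♠♢♧♧█♠???
???♢♧█★♢♧???
???♧··♠·♧???
????♢♠♢♢♠???
????????????
????????????
????????????

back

????????????
???♧·♢♧·????
???██·█♢·???
???·♠·█♧♧???
???♠♢♧♧█♠???
???♢♧█♧♢♧???
???♧··★·♧???
????♢♠♢♢♠???
????♧♠♧♠·???
????????????
????????????
????????????

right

????????????
??♧·♢♧·?????
??██·█♢·????
??·♠·█♧♧????
??♠♢♧♧█♠·???
??♢♧█♧♢♧♧???
??♧··♠★♧♧???
???♢♠♢♢♠♠???
???♧♠♧♠·♠???
????????????
????????????
????????????

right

????????????
?♧·♢♧·??????
?██·█♢·?????
?·♠·█♧♧?????
?♠♢♧♧█♠·♧???
?♢♧█♧♢♧♧♢???
?♧··♠·★♧♠???
??♢♠♢♢♠♠♧???
??♧♠♧♠·♠♠???
????????????
????????????
????????????

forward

????????????
????????????
?♧·♢♧·??????
?██·█♢·?????
?·♠·█♧♧█♧???
?♠♢♧♧█♠·♧???
?♢♧█♧♢★♧♢???
?♧··♠·♧♧♠???
??♢♠♢♢♠♠♧???
??♧♠♧♠·♠♠???
????????????
????????????

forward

????????????
????????????
????????????
?♧·♢♧·??????
?██·█♢·♧♧???
?·♠·█♧♧█♧???
?♠♢♧♧█★·♧???
?♢♧█♧♢♧♧♢???
?♧··♠·♧♧♠???
??♢♠♢♢♠♠♧???
??♧♠♧♠·♠♠???
????????????

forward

????????????
????????????
????????????
????????????
?♧·♢♧··♠♧???
?██·█♢·♧♧???
?·♠·█♧★█♧???
?♠♢♧♧█♠·♧???
?♢♧█♧♢♧♧♢???
?♧··♠·♧♧♠???
??♢♠♢♢♠♠♧???
??♧♠♧♠·♠♠???

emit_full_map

♧·♢♧··♠♧
██·█♢·♧♧
·♠·█♧★█♧
♠♢♧♧█♠·♧
♢♧█♧♢♧♧♢
♧··♠·♧♧♠
?♢♠♢♢♠♠♧
?♧♠♧♠·♠♠

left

????????????
????????????
????????????
????????????
??♧·♢♧··♠♧??
??██·█♢·♧♧??
??·♠·█★♧█♧??
??♠♢♧♧█♠·♧??
??♢♧█♧♢♧♧♢??
??♧··♠·♧♧♠??
???♢♠♢♢♠♠♧??
???♧♠♧♠·♠♠??

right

????????????
????????????
????????????
????????????
?♧·♢♧··♠♧???
?██·█♢·♧♧???
?·♠·█♧★█♧???
?♠♢♧♧█♠·♧???
?♢♧█♧♢♧♧♢???
?♧··♠·♧♧♠???
??♢♠♢♢♠♠♧???
??♧♠♧♠·♠♠???

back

????????????
????????????
????????????
?♧·♢♧··♠♧???
?██·█♢·♧♧???
?·♠·█♧♧█♧???
?♠♢♧♧█★·♧???
?♢♧█♧♢♧♧♢???
?♧··♠·♧♧♠???
??♢♠♢♢♠♠♧???
??♧♠♧♠·♠♠???
????????????

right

????????????
????????????
????????????
♧·♢♧··♠♧????
██·█♢·♧♧♧???
·♠·█♧♧█♧♧???
♠♢♧♧█♠★♧·???
♢♧█♧♢♧♧♢♢???
♧··♠·♧♧♠█???
?♢♠♢♢♠♠♧????
?♧♠♧♠·♠♠????
????????????

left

????????????
????????????
????????????
?♧·♢♧··♠♧???
?██·█♢·♧♧♧??
?·♠·█♧♧█♧♧??
?♠♢♧♧█★·♧·??
?♢♧█♧♢♧♧♢♢??
?♧··♠·♧♧♠█??
??♢♠♢♢♠♠♧???
??♧♠♧♠·♠♠???
????????????

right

????????????
????????????
????????????
♧·♢♧··♠♧????
██·█♢·♧♧♧???
·♠·█♧♧█♧♧???
♠♢♧♧█♠★♧·???
♢♧█♧♢♧♧♢♢???
♧··♠·♧♧♠█???
?♢♠♢♢♠♠♧????
?♧♠♧♠·♠♠????
????????????

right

????????????
????????????
????????????
·♢♧··♠♧?????
█·█♢·♧♧♧♠???
♠·█♧♧█♧♧♧???
♢♧♧█♠·★·█???
♧█♧♢♧♧♢♢·???
··♠·♧♧♠██???
♢♠♢♢♠♠♧?????
♧♠♧♠·♠♠?????
????????????

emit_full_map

♧·♢♧··♠♧??
██·█♢·♧♧♧♠
·♠·█♧♧█♧♧♧
♠♢♧♧█♠·★·█
♢♧█♧♢♧♧♢♢·
♧··♠·♧♧♠██
?♢♠♢♢♠♠♧??
?♧♠♧♠·♠♠??

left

????????????
????????????
????????????
♧·♢♧··♠♧????
██·█♢·♧♧♧♠??
·♠·█♧♧█♧♧♧??
♠♢♧♧█♠★♧·█??
♢♧█♧♢♧♧♢♢·??
♧··♠·♧♧♠██??
?♢♠♢♢♠♠♧????
?♧♠♧♠·♠♠????
????????????

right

????????????
????????????
????????????
·♢♧··♠♧?????
█·█♢·♧♧♧♠???
♠·█♧♧█♧♧♧???
♢♧♧█♠·★·█???
♧█♧♢♧♧♢♢·???
··♠·♧♧♠██???
♢♠♢♢♠♠♧?????
♧♠♧♠·♠♠?????
????????????

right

????????????
????????????
????????????
♢♧··♠♧??????
·█♢·♧♧♧♠♧???
·█♧♧█♧♧♧♠???
♧♧█♠·♧★█♧???
█♧♢♧♧♢♢·♧???
·♠·♧♧♠███???
♠♢♢♠♠♧??????
♠♧♠·♠♠??????
????????????

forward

????????????
????????????
????????????
????????????
♢♧··♠♧♧♧·???
·█♢·♧♧♧♠♧???
·█♧♧█♧★♧♠???
♧♧█♠·♧·█♧???
█♧♢♧♧♢♢·♧???
·♠·♧♧♠███???
♠♢♢♠♠♧??????
♠♧♠·♠♠??????

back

????????????
????????????
????????????
♢♧··♠♧♧♧·???
·█♢·♧♧♧♠♧???
·█♧♧█♧♧♧♠???
♧♧█♠·♧★█♧???
█♧♢♧♧♢♢·♧???
·♠·♧♧♠███???
♠♢♢♠♠♧??????
♠♧♠·♠♠??????
????????????

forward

????????????
????????????
????????????
????????????
♢♧··♠♧♧♧·???
·█♢·♧♧♧♠♧???
·█♧♧█♧★♧♠???
♧♧█♠·♧·█♧???
█♧♢♧♧♢♢·♧???
·♠·♧♧♠███???
♠♢♢♠♠♧??????
♠♧♠·♠♠??????

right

????????????
????????????
????????????
????????????
♧··♠♧♧♧·♧???
█♢·♧♧♧♠♧·???
█♧♧█♧♧★♠█???
♧█♠·♧·█♧♠???
♧♢♧♧♢♢·♧♧???
♠·♧♧♠███????
♢♢♠♠♧???????
♧♠·♠♠???????

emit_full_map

♧·♢♧··♠♧♧♧·♧
██·█♢·♧♧♧♠♧·
·♠·█♧♧█♧♧★♠█
♠♢♧♧█♠·♧·█♧♠
♢♧█♧♢♧♧♢♢·♧♧
♧··♠·♧♧♠███?
?♢♠♢♢♠♠♧????
?♧♠♧♠·♠♠????

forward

????????????
????????????
????????????
????????????
????·♠·♧♠???
♧··♠♧♧♧·♧???
█♢·♧♧♧★♧·???
█♧♧█♧♧♧♠█???
♧█♠·♧·█♧♠???
♧♢♧♧♢♢·♧♧???
♠·♧♧♠███????
♢♢♠♠♧???????

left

????????????
????????????
????????????
????????????
????♧·♠·♧♠??
♢♧··♠♧♧♧·♧??
·█♢·♧♧★♠♧·??
·█♧♧█♧♧♧♠█??
♧♧█♠·♧·█♧♠??
█♧♢♧♧♢♢·♧♧??
·♠·♧♧♠███???
♠♢♢♠♠♧??????

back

????????????
????????????
????????????
????♧·♠·♧♠??
♢♧··♠♧♧♧·♧??
·█♢·♧♧♧♠♧·??
·█♧♧█♧★♧♠█??
♧♧█♠·♧·█♧♠??
█♧♢♧♧♢♢·♧♧??
·♠·♧♧♠███???
♠♢♢♠♠♧??????
♠♧♠·♠♠??????

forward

????????????
????????????
????????????
????????????
????♧·♠·♧♠??
♢♧··♠♧♧♧·♧??
·█♢·♧♧★♠♧·??
·█♧♧█♧♧♧♠█??
♧♧█♠·♧·█♧♠??
█♧♢♧♧♢♢·♧♧??
·♠·♧♧♠███???
♠♢♢♠♠♧??????

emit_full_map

??????♧·♠·♧♠
♧·♢♧··♠♧♧♧·♧
██·█♢·♧♧★♠♧·
·♠·█♧♧█♧♧♧♠█
♠♢♧♧█♠·♧·█♧♠
♢♧█♧♢♧♧♢♢·♧♧
♧··♠·♧♧♠███?
?♢♠♢♢♠♠♧????
?♧♠♧♠·♠♠????


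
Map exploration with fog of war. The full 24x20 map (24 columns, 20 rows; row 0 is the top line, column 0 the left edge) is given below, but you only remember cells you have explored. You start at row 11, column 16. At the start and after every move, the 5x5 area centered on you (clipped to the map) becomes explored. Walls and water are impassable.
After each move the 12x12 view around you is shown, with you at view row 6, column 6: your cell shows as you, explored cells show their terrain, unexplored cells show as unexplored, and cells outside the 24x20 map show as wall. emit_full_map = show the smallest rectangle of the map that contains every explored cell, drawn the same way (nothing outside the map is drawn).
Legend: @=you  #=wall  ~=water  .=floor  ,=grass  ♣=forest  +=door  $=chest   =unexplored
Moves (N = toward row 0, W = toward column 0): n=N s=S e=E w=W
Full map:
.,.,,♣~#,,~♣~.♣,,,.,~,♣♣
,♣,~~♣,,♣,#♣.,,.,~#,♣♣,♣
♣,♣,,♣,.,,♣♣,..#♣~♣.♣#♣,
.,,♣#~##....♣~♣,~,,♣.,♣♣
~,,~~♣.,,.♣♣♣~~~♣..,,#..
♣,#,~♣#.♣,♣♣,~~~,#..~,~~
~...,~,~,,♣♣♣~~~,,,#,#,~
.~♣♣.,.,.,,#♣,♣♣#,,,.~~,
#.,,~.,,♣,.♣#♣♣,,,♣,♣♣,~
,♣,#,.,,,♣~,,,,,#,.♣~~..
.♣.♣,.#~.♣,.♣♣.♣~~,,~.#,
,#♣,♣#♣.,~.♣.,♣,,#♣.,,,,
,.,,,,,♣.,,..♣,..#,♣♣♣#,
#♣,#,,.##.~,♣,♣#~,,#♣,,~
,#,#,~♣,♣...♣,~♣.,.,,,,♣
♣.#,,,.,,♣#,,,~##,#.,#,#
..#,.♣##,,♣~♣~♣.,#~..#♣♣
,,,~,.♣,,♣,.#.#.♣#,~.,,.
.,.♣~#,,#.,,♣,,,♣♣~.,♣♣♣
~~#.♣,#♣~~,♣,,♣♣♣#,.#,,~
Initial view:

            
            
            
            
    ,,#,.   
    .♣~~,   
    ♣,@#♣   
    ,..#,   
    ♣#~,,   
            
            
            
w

            
            
            
            
    ,,,#,.  
    ♣.♣~~,  
    ,♣@,#♣  
    ♣,..#,  
    ,♣#~,,  
            
            
            

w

            
            
            
            
    ,,,,#,. 
    ♣♣.♣~~, 
    .,@,,#♣ 
    .♣,..#, 
    ♣,♣#~,, 
            
            
            

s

            
            
            
    ,,,,#,. 
    ♣♣.♣~~, 
    .,♣,,#♣ 
    .♣@..#, 
    ♣,♣#~,, 
    ♣,~♣.   
            
            
            

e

            
            
            
   ,,,,#,.  
   ♣♣.♣~~,  
   .,♣,,#♣  
   .♣,@.#,  
   ♣,♣#~,,  
   ♣,~♣.,   
            
            
            

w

            
            
            
    ,,,,#,. 
    ♣♣.♣~~, 
    .,♣,,#♣ 
    .♣@..#, 
    ♣,♣#~,, 
    ♣,~♣.,  
            
            
            

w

            
            
            
     ,,,,#,.
    .♣♣.♣~~,
    ♣.,♣,,#♣
    ..@,..#,
    ,♣,♣#~,,
    .♣,~♣., 
            
            
            

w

            
            
            
      ,,,,#,
    ,.♣♣.♣~~
    .♣.,♣,,#
    ,.@♣,..#
    ~,♣,♣#~,
    ..♣,~♣.,
            
            
            

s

            
            
      ,,,,#,
    ,.♣♣.♣~~
    .♣.,♣,,#
    ,..♣,..#
    ~,@,♣#~,
    ..♣,~♣.,
    #,,,~   
            
            
            

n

            
            
            
      ,,,,#,
    ,.♣♣.♣~~
    .♣.,♣,,#
    ,.@♣,..#
    ~,♣,♣#~,
    ..♣,~♣.,
    #,,,~   
            
            

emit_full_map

  ,,,,#,.
,.♣♣.♣~~,
.♣.,♣,,#♣
,.@♣,..#,
~,♣,♣#~,,
..♣,~♣., 
#,,,~    

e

            
            
            
     ,,,,#,.
   ,.♣♣.♣~~,
   .♣.,♣,,#♣
   ,..@,..#,
   ~,♣,♣#~,,
   ..♣,~♣., 
   #,,,~    
            
            

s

            
            
     ,,,,#,.
   ,.♣♣.♣~~,
   .♣.,♣,,#♣
   ,..♣,..#,
   ~,♣@♣#~,,
   ..♣,~♣., 
   #,,,~#   
            
            
            

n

            
            
            
     ,,,,#,.
   ,.♣♣.♣~~,
   .♣.,♣,,#♣
   ,..@,..#,
   ~,♣,♣#~,,
   ..♣,~♣., 
   #,,,~#   
            
            

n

            
            
            
            
    ,,,,,#,.
   ,.♣♣.♣~~,
   .♣.@♣,,#♣
   ,..♣,..#,
   ~,♣,♣#~,,
   ..♣,~♣., 
   #,,,~#   
            

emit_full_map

 ,,,,,#,.
,.♣♣.♣~~,
.♣.@♣,,#♣
,..♣,..#,
~,♣,♣#~,,
..♣,~♣., 
#,,,~#   

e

            
            
            
            
   ,,,,,#,. 
  ,.♣♣.♣~~, 
  .♣.,@,,#♣ 
  ,..♣,..#, 
  ~,♣,♣#~,, 
  ..♣,~♣.,  
  #,,,~#    
            

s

            
            
            
   ,,,,,#,. 
  ,.♣♣.♣~~, 
  .♣.,♣,,#♣ 
  ,..♣@..#, 
  ~,♣,♣#~,, 
  ..♣,~♣.,  
  #,,,~#    
            
            

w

            
            
            
    ,,,,,#,.
   ,.♣♣.♣~~,
   .♣.,♣,,#♣
   ,..@,..#,
   ~,♣,♣#~,,
   ..♣,~♣., 
   #,,,~#   
            
            

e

            
            
            
   ,,,,,#,. 
  ,.♣♣.♣~~, 
  .♣.,♣,,#♣ 
  ,..♣@..#, 
  ~,♣,♣#~,, 
  ..♣,~♣.,  
  #,,,~#    
            
            

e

            
            
            
  ,,,,,#,.  
 ,.♣♣.♣~~,  
 .♣.,♣,,#♣  
 ,..♣,@.#,  
 ~,♣,♣#~,,  
 ..♣,~♣.,   
 #,,,~#     
            
            


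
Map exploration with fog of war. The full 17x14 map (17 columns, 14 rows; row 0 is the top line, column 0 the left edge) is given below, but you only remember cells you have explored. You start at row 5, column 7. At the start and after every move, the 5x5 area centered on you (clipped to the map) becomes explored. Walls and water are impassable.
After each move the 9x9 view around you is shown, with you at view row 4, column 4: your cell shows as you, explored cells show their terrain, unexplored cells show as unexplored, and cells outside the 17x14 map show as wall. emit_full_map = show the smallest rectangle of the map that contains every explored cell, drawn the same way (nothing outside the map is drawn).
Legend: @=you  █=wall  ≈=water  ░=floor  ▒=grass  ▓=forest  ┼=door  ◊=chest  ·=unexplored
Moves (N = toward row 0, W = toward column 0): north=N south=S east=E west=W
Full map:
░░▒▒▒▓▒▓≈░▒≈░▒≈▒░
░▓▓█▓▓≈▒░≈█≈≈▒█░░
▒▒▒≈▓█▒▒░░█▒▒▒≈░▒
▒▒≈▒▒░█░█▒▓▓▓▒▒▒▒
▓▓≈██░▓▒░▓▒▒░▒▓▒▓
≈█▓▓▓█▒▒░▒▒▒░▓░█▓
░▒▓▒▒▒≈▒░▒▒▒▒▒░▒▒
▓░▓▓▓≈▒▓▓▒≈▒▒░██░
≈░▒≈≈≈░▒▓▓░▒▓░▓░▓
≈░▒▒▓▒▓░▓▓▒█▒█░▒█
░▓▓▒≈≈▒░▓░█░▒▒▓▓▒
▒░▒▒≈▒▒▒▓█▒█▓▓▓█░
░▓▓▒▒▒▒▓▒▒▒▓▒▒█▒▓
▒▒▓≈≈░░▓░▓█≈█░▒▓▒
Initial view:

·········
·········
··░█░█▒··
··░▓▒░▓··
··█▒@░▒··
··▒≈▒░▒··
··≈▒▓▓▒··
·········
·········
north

·········
·········
··█▒▒░░··
··░█░█▒··
··░▓@░▓··
··█▒▒░▒··
··▒≈▒░▒··
··≈▒▓▓▒··
·········

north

█████████
·········
··▓≈▒░≈··
··█▒▒░░··
··░█@█▒··
··░▓▒░▓··
··█▒▒░▒··
··▒≈▒░▒··
··≈▒▓▓▒··

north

█████████
█████████
··▓▒▓≈░··
··▓≈▒░≈··
··█▒@░░··
··░█░█▒··
··░▓▒░▓··
··█▒▒░▒··
··▒≈▒░▒··

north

█████████
█████████
█████████
··▓▒▓≈░··
··▓≈@░≈··
··█▒▒░░··
··░█░█▒··
··░▓▒░▓··
··█▒▒░▒··

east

█████████
█████████
█████████
·▓▒▓≈░▒··
·▓≈▒@≈█··
·█▒▒░░█··
·░█░█▒▓··
·░▓▒░▓···
·█▒▒░▒···

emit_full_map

▓▒▓≈░▒
▓≈▒@≈█
█▒▒░░█
░█░█▒▓
░▓▒░▓·
█▒▒░▒·
▒≈▒░▒·
≈▒▓▓▒·

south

█████████
█████████
·▓▒▓≈░▒··
·▓≈▒░≈█··
·█▒▒@░█··
·░█░█▒▓··
·░▓▒░▓▒··
·█▒▒░▒···
·▒≈▒░▒···

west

█████████
█████████
··▓▒▓≈░▒·
··▓≈▒░≈█·
··█▒@░░█·
··░█░█▒▓·
··░▓▒░▓▒·
··█▒▒░▒··
··▒≈▒░▒··

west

█████████
█████████
··▒▓▒▓≈░▒
··▓▓≈▒░≈█
··▓█@▒░░█
··▒░█░█▒▓
··█░▓▒░▓▒
···█▒▒░▒·
···▒≈▒░▒·

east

█████████
█████████
·▒▓▒▓≈░▒·
·▓▓≈▒░≈█·
·▓█▒@░░█·
·▒░█░█▒▓·
·█░▓▒░▓▒·
··█▒▒░▒··
··▒≈▒░▒··

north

█████████
█████████
█████████
·▒▓▒▓≈░▒·
·▓▓≈@░≈█·
·▓█▒▒░░█·
·▒░█░█▒▓·
·█░▓▒░▓▒·
··█▒▒░▒··

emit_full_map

▒▓▒▓≈░▒
▓▓≈@░≈█
▓█▒▒░░█
▒░█░█▒▓
█░▓▒░▓▒
·█▒▒░▒·
·▒≈▒░▒·
·≈▒▓▓▒·


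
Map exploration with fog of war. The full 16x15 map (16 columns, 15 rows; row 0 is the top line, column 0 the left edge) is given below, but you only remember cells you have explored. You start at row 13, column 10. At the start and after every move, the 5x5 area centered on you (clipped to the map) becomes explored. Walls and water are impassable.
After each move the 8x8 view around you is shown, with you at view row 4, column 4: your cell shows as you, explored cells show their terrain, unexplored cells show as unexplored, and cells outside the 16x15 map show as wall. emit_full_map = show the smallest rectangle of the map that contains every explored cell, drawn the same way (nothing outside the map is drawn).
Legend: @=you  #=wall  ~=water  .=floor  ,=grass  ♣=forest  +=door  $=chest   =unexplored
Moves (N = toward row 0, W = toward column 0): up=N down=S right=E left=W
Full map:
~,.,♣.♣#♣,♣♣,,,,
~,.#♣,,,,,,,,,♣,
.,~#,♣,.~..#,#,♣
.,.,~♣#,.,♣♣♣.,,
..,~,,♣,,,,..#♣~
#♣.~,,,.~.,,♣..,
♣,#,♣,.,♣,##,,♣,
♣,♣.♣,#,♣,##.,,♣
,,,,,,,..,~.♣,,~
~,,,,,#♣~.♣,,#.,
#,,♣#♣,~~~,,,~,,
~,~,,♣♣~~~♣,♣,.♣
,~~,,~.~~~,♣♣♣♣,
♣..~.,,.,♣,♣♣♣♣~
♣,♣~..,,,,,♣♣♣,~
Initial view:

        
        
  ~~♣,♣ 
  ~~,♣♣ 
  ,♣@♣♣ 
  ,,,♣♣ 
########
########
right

        
        
 ~~♣,♣, 
 ~~,♣♣♣ 
 ,♣,@♣♣ 
 ,,,♣♣♣ 
########
########

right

        
        
~~♣,♣,. 
~~,♣♣♣♣ 
,♣,♣@♣♣ 
,,,♣♣♣, 
########
########

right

       #
       #
~♣,♣,.♣#
~,♣♣♣♣,#
♣,♣♣@♣~#
,,♣♣♣,~#
########
########

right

      ##
      ##
♣,♣,.♣##
,♣♣♣♣,##
,♣♣♣@~##
,♣♣♣,~##
########
########

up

      ##
      ##
  ,~,,##
♣,♣,.♣##
,♣♣♣@,##
,♣♣♣♣~##
,♣♣♣,~##
########

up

      ##
      ##
  ,#.,##
  ,~,,##
♣,♣,@♣##
,♣♣♣♣,##
,♣♣♣♣~##
,♣♣♣,~##

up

      ##
      ##
  ♣,,~##
  ,#.,##
  ,~@,##
♣,♣,.♣##
,♣♣♣♣,##
,♣♣♣♣~##

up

      ##
      ##
  .,,♣##
  ♣,,~##
  ,#@,##
  ,~,,##
♣,♣,.♣##
,♣♣♣♣,##

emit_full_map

    .,,♣
    ♣,,~
    ,#@,
    ,~,,
~~♣,♣,.♣
~~,♣♣♣♣,
,♣,♣♣♣♣~
,,,♣♣♣,~

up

      ##
      ##
  ,,♣,##
  .,,♣##
  ♣,@~##
  ,#.,##
  ,~,,##
♣,♣,.♣##

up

      ##
      ##
  ♣..,##
  ,,♣,##
  .,@♣##
  ♣,,~##
  ,#.,##
  ,~,,##

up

      ##
      ##
  .#♣~##
  ♣..,##
  ,,@,##
  .,,♣##
  ♣,,~##
  ,#.,##

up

      ##
      ##
  ♣.,,##
  .#♣~##
  ♣.@,##
  ,,♣,##
  .,,♣##
  ♣,,~##

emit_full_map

    ♣.,,
    .#♣~
    ♣.@,
    ,,♣,
    .,,♣
    ♣,,~
    ,#.,
    ,~,,
~~♣,♣,.♣
~~,♣♣♣♣,
,♣,♣♣♣♣~
,,,♣♣♣,~
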